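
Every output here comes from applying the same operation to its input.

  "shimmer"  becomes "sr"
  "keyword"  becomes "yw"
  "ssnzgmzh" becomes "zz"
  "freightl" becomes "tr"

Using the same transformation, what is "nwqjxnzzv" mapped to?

zz

In each case the input is transformed by: sort the characters into reverse alphabetical order, then keep only the first 2 characters.
"nwqjxnzzv" → "zzxwvqnnj" → "zz".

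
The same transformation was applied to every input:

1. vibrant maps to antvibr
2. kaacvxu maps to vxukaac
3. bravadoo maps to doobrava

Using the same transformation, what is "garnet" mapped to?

In each case the input is transformed by: move the last 3 characters to the front (rotate right by 3).
For "garnet" the result is "netgar".

netgar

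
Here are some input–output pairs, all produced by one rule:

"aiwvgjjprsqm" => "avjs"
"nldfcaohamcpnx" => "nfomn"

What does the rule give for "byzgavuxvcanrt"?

bgucr

Rule — keep one character in every 3, starting at position 1 (positions 1st, 4th, 7th, ...).
On "byzgavuxvcanrt" that produces "bgucr".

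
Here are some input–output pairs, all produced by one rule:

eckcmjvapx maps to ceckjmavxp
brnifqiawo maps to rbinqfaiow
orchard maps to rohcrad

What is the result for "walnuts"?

Each output is the input with this applied: swap each adjacent pair of characters (1↔2, 3↔4, ...).
Applying that to "walnuts" gives "awnltus".

awnltus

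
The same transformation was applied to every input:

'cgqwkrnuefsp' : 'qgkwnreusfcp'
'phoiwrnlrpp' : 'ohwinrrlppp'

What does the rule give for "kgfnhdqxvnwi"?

Rule — move the first character to the end, then swap each adjacent pair of characters (1↔2, 3↔4, ...).
"kgfnhdqxvnwi" → "fghnqdvxwnki".

fghnqdvxwnki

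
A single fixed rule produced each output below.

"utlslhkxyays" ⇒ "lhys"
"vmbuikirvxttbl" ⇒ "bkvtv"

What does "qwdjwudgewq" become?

dueq

The pattern: move the first 2 characters to the end (rotate left by 2), then keep one character in every 3, starting at position 1 (positions 1st, 4th, 7th, ...).
For "qwdjwudgewq", step one produces "djwudgewqqw"; step two turns that into "dueq".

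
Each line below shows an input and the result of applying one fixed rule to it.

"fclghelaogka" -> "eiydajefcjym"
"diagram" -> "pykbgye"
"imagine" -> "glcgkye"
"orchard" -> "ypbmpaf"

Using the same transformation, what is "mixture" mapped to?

Rule — move the last 3 characters to the front (rotate right by 3), then shift every letter 2 places backward in the alphabet (wrapping around).
"mixture" → "uremixt" → "spckgvr".

spckgvr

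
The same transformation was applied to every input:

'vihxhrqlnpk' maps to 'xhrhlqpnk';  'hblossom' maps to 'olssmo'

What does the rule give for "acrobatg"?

orabgt

What's happening: delete the first 2 characters, then swap each adjacent pair of characters (1↔2, 3↔4, ...).
Working it through for "acrobatg": intermediate "robatg", final "orabgt".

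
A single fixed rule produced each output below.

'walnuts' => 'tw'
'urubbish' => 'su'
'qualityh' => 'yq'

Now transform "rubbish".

Looking at the pairs, the operation is to swap the first and last characters, then keep only the last 2 characters.
Starting from "rubbish": after the first operation, "hubbisr"; after the second, "sr".
(Check on "walnuts": → "salnutw" → "tw" ✓)

sr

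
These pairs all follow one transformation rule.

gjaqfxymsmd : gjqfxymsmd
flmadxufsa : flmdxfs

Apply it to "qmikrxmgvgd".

The rule is to remove every vowel.
On "qmikrxmgvgd" that produces "qmkrxmgvgd".

qmkrxmgvgd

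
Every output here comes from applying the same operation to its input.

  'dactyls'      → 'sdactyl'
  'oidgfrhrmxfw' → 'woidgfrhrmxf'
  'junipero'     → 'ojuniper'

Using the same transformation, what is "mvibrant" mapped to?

Each output is the input with this applied: move the last character to the front.
Doing the same to "mvibrant": "tmvibran".

tmvibran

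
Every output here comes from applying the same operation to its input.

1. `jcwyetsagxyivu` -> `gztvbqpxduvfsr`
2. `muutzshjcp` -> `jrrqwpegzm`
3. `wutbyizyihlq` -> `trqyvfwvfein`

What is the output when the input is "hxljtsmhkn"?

Looking at the pairs, the operation is to shift every letter 3 places backward in the alphabet (wrapping around).
So "hxljtsmhkn" becomes "euigqpjehk".

euigqpjehk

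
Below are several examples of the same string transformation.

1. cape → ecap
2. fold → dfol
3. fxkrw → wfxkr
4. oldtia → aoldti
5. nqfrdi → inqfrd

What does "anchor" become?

rancho

In each case the input is transformed by: move the last character to the front.
Doing the same to "anchor": "rancho".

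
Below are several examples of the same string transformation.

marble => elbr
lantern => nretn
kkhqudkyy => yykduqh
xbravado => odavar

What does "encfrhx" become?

xhrfc

The rule is to reverse the string, then delete the last 2 characters.
"encfrhx" → "xhrfc".
(Check on "xbravado": → "odavarbx" → "odavar" ✓)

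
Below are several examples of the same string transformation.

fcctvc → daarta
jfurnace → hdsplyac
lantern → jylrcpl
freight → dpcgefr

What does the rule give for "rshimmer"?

Rule — shift every letter 2 places backward in the alphabet (wrapping around).
Applying that to "rshimmer" gives "pqfgkkcp".

pqfgkkcp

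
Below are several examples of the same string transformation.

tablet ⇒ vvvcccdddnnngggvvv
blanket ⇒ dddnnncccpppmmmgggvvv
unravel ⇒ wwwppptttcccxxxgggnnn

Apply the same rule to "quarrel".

Looking at the pairs, the operation is to shift every letter 2 places forward in the alphabet (wrapping around), then repeat every character 3 times.
For "quarrel" the result is "ssswwwcccttttttgggnnn".

ssswwwcccttttttgggnnn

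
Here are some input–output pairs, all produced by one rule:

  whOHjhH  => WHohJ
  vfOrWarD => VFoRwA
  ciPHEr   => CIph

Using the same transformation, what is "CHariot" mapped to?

Looking at the pairs, the operation is to delete the last 2 characters, then flip the case of every letter.
"CHariot" → "CHari" → "chARI".
(Check on "vfOrWarD": → "vfOrWa" → "VFoRwA" ✓)

chARI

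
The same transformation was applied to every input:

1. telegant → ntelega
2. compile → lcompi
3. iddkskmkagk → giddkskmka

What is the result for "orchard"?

What's happening: delete the last character, then move the last character to the front.
Working it through for "orchard": intermediate "orchar", final "rorcha".
(Check on "telegant": → "telegan" → "ntelega" ✓)

rorcha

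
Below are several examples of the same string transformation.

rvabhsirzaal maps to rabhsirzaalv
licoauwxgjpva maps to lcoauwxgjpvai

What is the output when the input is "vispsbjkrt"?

The transformation: move the first character to the end, then swap the first and last characters.
"vispsbjkrt" → "vspsbjkrti".

vspsbjkrti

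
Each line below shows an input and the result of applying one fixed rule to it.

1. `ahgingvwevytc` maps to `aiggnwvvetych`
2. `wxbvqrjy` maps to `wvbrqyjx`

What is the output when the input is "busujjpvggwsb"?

Looking at the pairs, the operation is to swap each adjacent pair of characters (1↔2, 3↔4, ...), then move the first character to the end.
For "busujjpvggwsb", step one produces "ubusjjvpggswb"; step two turns that into "busjjvpggswbu".

busjjvpggswbu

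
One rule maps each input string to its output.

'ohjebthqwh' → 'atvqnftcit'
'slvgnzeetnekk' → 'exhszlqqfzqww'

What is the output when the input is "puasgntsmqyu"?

bgmeszfeyckg

Rule — shift every letter 12 places forward in the alphabet (wrapping around).
So "puasgntsmqyu" becomes "bgmeszfeyckg".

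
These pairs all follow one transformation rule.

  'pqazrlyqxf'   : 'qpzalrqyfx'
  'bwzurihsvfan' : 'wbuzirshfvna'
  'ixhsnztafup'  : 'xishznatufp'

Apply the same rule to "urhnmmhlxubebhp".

The rule is to swap each adjacent pair of characters (1↔2, 3↔4, ...).
Doing the same to "urhnmmhlxubebhp": "runhmmlhuxebhbp".

runhmmlhuxebhbp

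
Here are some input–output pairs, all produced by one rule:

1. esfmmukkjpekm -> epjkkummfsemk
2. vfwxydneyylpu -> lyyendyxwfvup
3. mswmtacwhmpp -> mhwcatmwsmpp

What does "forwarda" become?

The rule is to move the last 2 characters to the front (rotate right by 2), then reverse the string.
On "forwarda": the first step gives "daforwar", and the second then gives "rawrofad".

rawrofad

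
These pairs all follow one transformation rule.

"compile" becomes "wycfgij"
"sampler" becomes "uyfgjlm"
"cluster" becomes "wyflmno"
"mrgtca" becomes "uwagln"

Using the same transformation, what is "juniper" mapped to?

ycdhjlo

Looking at the pairs, the operation is to sort the characters into alphabetical order, then shift every letter 6 places backward in the alphabet (wrapping around).
Applying both steps to "juniper": "eijnpru", then "ycdhjlo".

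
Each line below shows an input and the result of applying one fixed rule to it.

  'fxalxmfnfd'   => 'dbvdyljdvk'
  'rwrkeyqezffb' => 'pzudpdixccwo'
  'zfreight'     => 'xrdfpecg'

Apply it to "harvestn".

What's happening: take characters alternately from the front and the back (1st, last, 2nd, 2nd-last, ...), then shift every letter 2 places backward in the alphabet (wrapping around).
So "harvestn" becomes "flyrpqtc".

flyrpqtc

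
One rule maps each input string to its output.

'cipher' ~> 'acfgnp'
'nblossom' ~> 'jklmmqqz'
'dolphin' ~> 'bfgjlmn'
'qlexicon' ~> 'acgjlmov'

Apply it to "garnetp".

celnpry

The pattern: shift every letter 2 places backward in the alphabet (wrapping around), then sort the characters into alphabetical order.
For "garnetp", step one produces "eyplcrn"; step two turns that into "celnpry".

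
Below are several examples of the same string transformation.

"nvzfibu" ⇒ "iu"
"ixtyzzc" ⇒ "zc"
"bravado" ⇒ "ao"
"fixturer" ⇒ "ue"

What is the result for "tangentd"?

Each output is the input with this applied: keep every other character starting from the first (positions 1st, 3rd, 5th, ...), then keep only the last 2 characters.
On "tangentd": the first step gives "tnet", and the second then gives "et".

et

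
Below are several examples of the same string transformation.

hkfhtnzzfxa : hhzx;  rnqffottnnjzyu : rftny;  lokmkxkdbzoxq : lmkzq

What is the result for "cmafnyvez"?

cfv

The transformation: keep one character in every 3, starting at position 1 (positions 1st, 4th, 7th, ...).
Applying that to "cmafnyvez" gives "cfv".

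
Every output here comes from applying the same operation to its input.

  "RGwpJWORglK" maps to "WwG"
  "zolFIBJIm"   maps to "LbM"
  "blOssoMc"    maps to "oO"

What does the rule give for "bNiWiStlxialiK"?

Looking at the pairs, the operation is to keep one character in every 3, starting at position 3 (positions 3rd, 6th, 9th, ...), then flip the case of every letter.
Working it through for "bNiWiStlxialiK": intermediate "iSxl", final "IsXL".

IsXL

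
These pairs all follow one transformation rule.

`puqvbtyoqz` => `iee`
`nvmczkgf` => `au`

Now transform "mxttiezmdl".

Each output is the input with this applied: shift every letter 12 places backward in the alphabet (wrapping around), then keep only the vowels.
For "mxttiezmdl" the result is "aa".

aa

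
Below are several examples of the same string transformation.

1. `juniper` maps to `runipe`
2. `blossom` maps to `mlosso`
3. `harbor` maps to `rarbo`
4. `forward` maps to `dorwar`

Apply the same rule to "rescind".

The pattern: swap the first and last characters, then delete the last character.
Applying both steps to "rescind": "descinr", then "descin".
(Check on "juniper": → "runipej" → "runipe" ✓)

descin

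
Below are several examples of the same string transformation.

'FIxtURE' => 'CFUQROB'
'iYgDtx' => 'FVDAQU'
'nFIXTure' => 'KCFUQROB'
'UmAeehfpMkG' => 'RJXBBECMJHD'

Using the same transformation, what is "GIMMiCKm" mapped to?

DFJJFZHJ

Rule — shift every letter 3 places backward in the alphabet (wrapping around), then convert every letter to uppercase.
"GIMMiCKm" → "DFJJfZHj" → "DFJJFZHJ".
(Check on "UmAeehfpMkG": → "RjXbbecmJhD" → "RJXBBECMJHD" ✓)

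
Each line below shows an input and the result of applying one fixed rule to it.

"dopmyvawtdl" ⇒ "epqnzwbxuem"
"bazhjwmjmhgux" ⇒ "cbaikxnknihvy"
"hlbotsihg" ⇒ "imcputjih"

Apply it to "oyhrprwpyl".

Rule — shift every letter 1 place forward in the alphabet (wrapping around).
"oyhrprwpyl" → "pzisqsxqzm".

pzisqsxqzm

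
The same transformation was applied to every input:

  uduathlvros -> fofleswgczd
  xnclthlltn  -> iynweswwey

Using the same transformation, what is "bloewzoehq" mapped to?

The transformation: shift every letter 11 places forward in the alphabet (wrapping around).
Doing the same to "bloewzoehq": "mwzphkzpsb".

mwzphkzpsb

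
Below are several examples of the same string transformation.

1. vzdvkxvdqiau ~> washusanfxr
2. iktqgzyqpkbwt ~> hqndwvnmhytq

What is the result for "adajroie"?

axgolfb

In each case the input is transformed by: shift every letter 3 places backward in the alphabet (wrapping around), then delete the first character.
For "adajroie", step one produces "xaxgolfb"; step two turns that into "axgolfb".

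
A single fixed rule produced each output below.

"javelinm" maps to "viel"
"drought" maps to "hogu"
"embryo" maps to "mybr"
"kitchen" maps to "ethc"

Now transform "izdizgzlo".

Each output is the input with this applied: take characters alternately from the front and the back (1st, last, 2nd, 2nd-last, ...), then keep only the last 4 characters.
Applying that to "izdizgzlo" gives "zigz".

zigz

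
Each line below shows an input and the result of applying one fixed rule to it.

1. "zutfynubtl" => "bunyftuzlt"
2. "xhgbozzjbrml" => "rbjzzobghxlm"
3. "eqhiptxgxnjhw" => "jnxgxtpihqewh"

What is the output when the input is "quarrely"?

errauqyl

The rule is to move the last 2 characters to the front (rotate right by 2), then reverse the string.
On "quarrely" that produces "errauqyl".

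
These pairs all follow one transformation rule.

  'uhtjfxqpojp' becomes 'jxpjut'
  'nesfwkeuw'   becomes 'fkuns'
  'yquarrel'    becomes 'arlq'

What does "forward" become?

wrfr

The transformation: move the first 3 characters to the end (rotate left by 3), then keep every other character starting from the first (positions 1st, 3rd, 5th, ...).
On "forward": the first step gives "wardfor", and the second then gives "wrfr".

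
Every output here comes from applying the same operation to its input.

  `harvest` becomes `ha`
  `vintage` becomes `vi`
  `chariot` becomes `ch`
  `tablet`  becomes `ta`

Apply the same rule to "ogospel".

og

Looking at the pairs, the operation is to keep only the first 2 characters.
So "ogospel" becomes "og".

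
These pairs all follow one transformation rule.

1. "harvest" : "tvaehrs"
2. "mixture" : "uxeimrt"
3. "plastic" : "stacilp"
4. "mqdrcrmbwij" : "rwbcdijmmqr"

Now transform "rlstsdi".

stdilrs

What's happening: sort the characters into alphabetical order, then move the last 2 characters to the front (rotate right by 2).
Working it through for "rlstsdi": intermediate "dilrsst", final "stdilrs".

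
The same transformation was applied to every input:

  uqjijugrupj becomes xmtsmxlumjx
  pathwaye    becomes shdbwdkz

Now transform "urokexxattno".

The transformation: shift every letter 3 places forward in the alphabet (wrapping around), then take characters alternately from the front and the back (1st, last, 2nd, 2nd-last, ...).
Working it through for "urokexxattno": intermediate "xurnhaadwwqr", final "xruqrwnwhdaa".

xruqrwnwhdaa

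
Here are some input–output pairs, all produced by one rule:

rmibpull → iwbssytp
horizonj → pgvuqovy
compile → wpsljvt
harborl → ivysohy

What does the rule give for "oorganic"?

Looking at the pairs, the operation is to shift every letter 7 places forward in the alphabet (wrapping around), then move the first 3 characters to the end (rotate left by 3).
"oorganic" → "vvynhupj" → "nhupjvvy".

nhupjvvy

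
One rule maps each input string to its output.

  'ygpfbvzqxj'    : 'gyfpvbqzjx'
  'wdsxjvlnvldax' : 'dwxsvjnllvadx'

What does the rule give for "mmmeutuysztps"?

mmemtuyuzspts

The rule is to swap each adjacent pair of characters (1↔2, 3↔4, ...).
For "mmmeutuysztps" the result is "mmemtuyuzspts".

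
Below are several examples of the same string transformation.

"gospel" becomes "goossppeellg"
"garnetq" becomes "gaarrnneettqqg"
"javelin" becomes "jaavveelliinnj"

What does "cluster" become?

What's happening: double every character, then move the first character to the end.
Starting from "cluster": after the first operation, "cclluusstteerr"; after the second, "clluusstteerrc".

clluusstteerrc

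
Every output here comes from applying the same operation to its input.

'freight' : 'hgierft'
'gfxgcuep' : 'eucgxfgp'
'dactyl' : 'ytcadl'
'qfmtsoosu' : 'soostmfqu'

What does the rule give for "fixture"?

rutxife

The pattern: reverse the string, then move the first character to the end.
Applying both steps to "fixture": "erutxif", then "rutxife".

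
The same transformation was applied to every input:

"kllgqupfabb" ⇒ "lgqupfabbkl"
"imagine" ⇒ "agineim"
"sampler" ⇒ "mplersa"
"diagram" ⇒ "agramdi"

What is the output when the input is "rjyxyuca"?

yxyucarj

Each output is the input with this applied: move the first 2 characters to the end (rotate left by 2).
So "rjyxyuca" becomes "yxyucarj".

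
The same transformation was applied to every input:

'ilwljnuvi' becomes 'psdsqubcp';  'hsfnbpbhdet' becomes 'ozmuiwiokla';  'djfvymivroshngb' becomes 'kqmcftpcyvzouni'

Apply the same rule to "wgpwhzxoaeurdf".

The pattern: shift every letter 7 places forward in the alphabet (wrapping around).
For "wgpwhzxoaeurdf" the result is "dnwdogevhlbykm".

dnwdogevhlbykm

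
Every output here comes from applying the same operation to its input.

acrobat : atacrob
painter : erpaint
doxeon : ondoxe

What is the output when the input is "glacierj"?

Each output is the input with this applied: move the last 2 characters to the front (rotate right by 2).
Doing the same to "glacierj": "rjglacie".

rjglacie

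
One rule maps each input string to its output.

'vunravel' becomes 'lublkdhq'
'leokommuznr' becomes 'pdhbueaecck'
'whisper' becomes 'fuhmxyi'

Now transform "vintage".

Rule — shift every letter 10 places backward in the alphabet (wrapping around), then move the last 3 characters to the front (rotate right by 3).
For "vintage", step one produces "lydjqwu"; step two turns that into "qwulydj".
(Check on "leokommuznr": → "bueaecckpdh" → "pdhbueaecck" ✓)

qwulydj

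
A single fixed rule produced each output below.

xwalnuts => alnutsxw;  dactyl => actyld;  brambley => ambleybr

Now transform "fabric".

abricf

Looking at the pairs, the operation is to swap the front and back halves of the string, then move the last 2 characters to the front (rotate right by 2).
Working it through for "fabric": intermediate "ricfab", final "abricf".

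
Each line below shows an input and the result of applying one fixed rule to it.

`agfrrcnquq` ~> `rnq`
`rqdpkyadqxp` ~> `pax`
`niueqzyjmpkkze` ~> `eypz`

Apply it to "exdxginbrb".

xnb

The pattern: delete the first 3 characters, then keep one character in every 3, starting at position 1 (positions 1st, 4th, 7th, ...).
On "exdxginbrb": the first step gives "xginbrb", and the second then gives "xnb".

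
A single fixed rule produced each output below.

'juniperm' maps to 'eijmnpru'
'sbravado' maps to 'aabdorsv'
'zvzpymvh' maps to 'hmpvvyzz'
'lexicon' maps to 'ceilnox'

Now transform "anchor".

achnor

The pattern: sort the characters into alphabetical order.
Doing the same to "anchor": "achnor".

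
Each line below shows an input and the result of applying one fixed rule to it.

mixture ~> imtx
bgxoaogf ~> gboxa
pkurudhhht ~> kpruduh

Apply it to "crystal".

Rule — delete the last 3 characters, then swap each adjacent pair of characters (1↔2, 3↔4, ...).
Doing the same to "crystal": "rcsy".
(Check on "bgxoaogf": → "bgxoa" → "gboxa" ✓)

rcsy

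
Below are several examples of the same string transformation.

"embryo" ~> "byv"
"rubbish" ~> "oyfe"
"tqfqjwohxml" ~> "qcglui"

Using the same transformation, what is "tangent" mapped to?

The pattern: shift every letter 3 places backward in the alphabet (wrapping around), then keep every other character starting from the first (positions 1st, 3rd, 5th, ...).
For "tangent", step one produces "qxkdbkq"; step two turns that into "qkbq".
(Check on "embryo": → "bjyovl" → "byv" ✓)

qkbq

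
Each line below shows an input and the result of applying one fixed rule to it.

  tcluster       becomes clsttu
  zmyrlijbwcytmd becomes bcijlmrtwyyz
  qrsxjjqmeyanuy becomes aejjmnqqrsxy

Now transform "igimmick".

giiimm

The pattern: delete the last 2 characters, then sort the characters into alphabetical order.
"igimmick" → "igimmi" → "giiimm".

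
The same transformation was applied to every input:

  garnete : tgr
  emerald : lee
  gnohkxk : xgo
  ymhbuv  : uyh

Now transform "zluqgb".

What's happening: move the last 3 characters to the front (rotate right by 3), then keep every other character starting from the second (positions 2nd, 4th, 6th, ...).
For "zluqgb" the result is "gzu".

gzu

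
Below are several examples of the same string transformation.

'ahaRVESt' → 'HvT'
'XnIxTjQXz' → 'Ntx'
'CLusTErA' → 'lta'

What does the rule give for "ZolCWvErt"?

In each case the input is transformed by: flip the case of every letter, then keep one character in every 3, starting at position 2 (positions 2nd, 5th, 8th, ...).
"ZolCWvErt" → "zOLcwVeRT" → "OwR".

OwR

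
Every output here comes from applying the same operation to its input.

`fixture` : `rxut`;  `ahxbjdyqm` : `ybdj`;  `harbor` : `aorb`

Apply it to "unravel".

The transformation: take characters alternately from the front and the back (1st, last, 2nd, 2nd-last, ...), then keep only the last 4 characters.
Starting from "unravel": after the first operation, "ulnerva"; after the second, "erva".
(Check on "fixture": → "feirxut" → "rxut" ✓)

erva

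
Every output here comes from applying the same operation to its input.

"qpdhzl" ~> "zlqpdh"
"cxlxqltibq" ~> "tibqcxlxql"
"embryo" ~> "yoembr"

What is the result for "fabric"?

icfabr

Each output is the input with this applied: swap the front and back halves of the string, then move the first character to the end.
Starting from "fabric": after the first operation, "ricfab"; after the second, "icfabr".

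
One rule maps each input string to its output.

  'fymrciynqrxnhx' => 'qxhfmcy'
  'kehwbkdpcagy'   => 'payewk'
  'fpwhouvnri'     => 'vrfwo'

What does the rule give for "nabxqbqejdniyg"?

The rule is to swap the front and back halves of the string, then keep every other character starting from the second (positions 2nd, 4th, 6th, ...).
On "nabxqbqejdniyg": the first step gives "ejdniygnabxqbq", and the second then gives "jnynbqq".

jnynbqq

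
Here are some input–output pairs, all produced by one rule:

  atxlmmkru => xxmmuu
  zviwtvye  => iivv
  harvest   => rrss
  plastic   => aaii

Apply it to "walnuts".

In each case the input is transformed by: keep one character in every 3, starting at position 3 (positions 3rd, 6th, 9th, ...), then double every character.
Starting from "walnuts": after the first operation, "lt"; after the second, "lltt".

lltt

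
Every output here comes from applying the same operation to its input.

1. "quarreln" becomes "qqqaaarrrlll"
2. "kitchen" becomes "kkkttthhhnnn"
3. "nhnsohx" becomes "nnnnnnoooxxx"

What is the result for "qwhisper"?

The transformation: keep every other character starting from the first (positions 1st, 3rd, 5th, ...), then repeat every character 3 times.
On "qwhisper": the first step gives "qhse", and the second then gives "qqqhhhssseee".

qqqhhhssseee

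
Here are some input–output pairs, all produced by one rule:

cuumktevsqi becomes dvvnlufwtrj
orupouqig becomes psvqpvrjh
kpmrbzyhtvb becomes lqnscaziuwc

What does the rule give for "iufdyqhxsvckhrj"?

jvgezriytwdlisk

Each output is the input with this applied: shift every letter 1 place forward in the alphabet (wrapping around).
Applying that to "iufdyqhxsvckhrj" gives "jvgezriytwdlisk".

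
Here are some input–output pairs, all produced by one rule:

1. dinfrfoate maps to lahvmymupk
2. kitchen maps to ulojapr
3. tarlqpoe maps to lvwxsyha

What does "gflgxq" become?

xensmn

Looking at the pairs, the operation is to reverse the string, then shift every letter 7 places forward in the alphabet (wrapping around).
Applying both steps to "gflgxq": "qxglfg", then "xensmn".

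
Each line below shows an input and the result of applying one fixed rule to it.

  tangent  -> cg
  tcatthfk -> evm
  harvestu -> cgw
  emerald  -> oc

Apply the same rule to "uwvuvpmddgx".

yxfz

Each output is the input with this applied: keep one character in every 3, starting at position 2 (positions 2nd, 5th, 8th, ...), then shift every letter 2 places forward in the alphabet (wrapping around).
"uwvuvpmddgx" → "yxfz".
(Check on "tangent": → "ae" → "cg" ✓)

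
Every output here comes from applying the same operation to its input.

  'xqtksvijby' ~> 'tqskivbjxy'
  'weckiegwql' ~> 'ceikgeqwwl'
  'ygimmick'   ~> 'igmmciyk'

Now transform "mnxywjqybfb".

In each case the input is transformed by: move the first character to the end, then swap each adjacent pair of characters (1↔2, 3↔4, ...).
Applying both steps to "mnxywjqybfb": "nxywjqybfbm", then "xnwyqjbybfm".

xnwyqjbybfm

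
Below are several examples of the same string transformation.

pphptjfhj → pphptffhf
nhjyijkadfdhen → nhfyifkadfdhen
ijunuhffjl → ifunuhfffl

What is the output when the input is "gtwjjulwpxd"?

Looking at the pairs, the operation is to replace every "j" with "f".
On "gtwjjulwpxd" that produces "gtwffulwpxd".

gtwffulwpxd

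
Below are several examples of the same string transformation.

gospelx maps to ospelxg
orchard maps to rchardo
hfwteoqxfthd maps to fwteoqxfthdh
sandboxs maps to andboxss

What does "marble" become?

arblem

Looking at the pairs, the operation is to move the first character to the end.
So "marble" becomes "arblem".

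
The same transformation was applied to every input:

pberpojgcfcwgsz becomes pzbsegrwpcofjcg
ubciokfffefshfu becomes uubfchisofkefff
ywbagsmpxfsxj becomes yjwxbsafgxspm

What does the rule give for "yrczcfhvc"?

ycrvchzfc

Looking at the pairs, the operation is to take characters alternately from the front and the back (1st, last, 2nd, 2nd-last, ...).
So "yrczcfhvc" becomes "ycrvchzfc".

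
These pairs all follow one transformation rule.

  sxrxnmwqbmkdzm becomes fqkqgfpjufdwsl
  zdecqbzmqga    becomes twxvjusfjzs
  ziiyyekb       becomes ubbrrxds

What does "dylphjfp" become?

ireiacyw

Each output is the input with this applied: shift every letter 7 places backward in the alphabet (wrapping around), then swap the first and last characters.
Applying that to "dylphjfp" gives "ireiacyw".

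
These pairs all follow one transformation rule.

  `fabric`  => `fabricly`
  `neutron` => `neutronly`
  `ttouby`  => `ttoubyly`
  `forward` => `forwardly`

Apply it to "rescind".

What's happening: append "ly".
So "rescind" becomes "rescindly".

rescindly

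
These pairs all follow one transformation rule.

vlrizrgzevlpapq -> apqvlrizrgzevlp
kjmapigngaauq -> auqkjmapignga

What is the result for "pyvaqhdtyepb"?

Each output is the input with this applied: move the last 3 characters to the front (rotate right by 3).
On "pyvaqhdtyepb" that produces "epbpyvaqhdty".

epbpyvaqhdty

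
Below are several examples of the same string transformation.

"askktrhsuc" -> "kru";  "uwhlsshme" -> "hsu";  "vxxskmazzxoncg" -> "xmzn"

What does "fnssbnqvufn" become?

What's happening: swap the first and last characters, then keep one character in every 3, starting at position 3 (positions 3rd, 6th, 9th, ...).
Starting from "fnssbnqvufn": after the first operation, "nnssbnqvuff"; after the second, "snu".

snu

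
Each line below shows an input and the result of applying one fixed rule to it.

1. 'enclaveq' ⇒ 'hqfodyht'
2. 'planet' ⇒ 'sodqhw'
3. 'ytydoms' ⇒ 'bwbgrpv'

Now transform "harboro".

What's happening: shift every letter 3 places forward in the alphabet (wrapping around).
"harboro" → "kduerur".

kduerur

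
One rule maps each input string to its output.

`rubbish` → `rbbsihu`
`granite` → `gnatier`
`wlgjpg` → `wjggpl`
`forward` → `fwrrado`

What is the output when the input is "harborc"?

hbrroca

What's happening: swap each adjacent pair of characters (1↔2, 3↔4, ...), then move the first character to the end.
Doing the same to "harborc": "hbrroca".
(Check on "wlgjpg": → "lwjggp" → "wjggpl" ✓)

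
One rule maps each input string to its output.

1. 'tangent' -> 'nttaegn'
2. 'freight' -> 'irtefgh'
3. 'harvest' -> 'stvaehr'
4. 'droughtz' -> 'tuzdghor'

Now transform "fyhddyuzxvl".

The rule is to sort the characters into alphabetical order, then move the last 3 characters to the front (rotate right by 3).
On "fyhddyuzxvl": the first step gives "ddfhluvxyyz", and the second then gives "yyzddfhluvx".

yyzddfhluvx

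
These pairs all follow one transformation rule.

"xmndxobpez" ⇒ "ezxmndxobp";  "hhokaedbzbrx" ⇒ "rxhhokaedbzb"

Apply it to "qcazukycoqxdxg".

The rule is to move the last 2 characters to the front (rotate right by 2).
On "qcazukycoqxdxg" that produces "xgqcazukycoqxd".

xgqcazukycoqxd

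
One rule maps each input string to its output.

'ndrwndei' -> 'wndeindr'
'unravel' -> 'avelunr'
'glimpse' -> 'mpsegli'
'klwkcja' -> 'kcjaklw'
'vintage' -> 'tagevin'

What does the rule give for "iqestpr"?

stpriqe

Each output is the input with this applied: move the first 3 characters to the end (rotate left by 3).
Doing the same to "iqestpr": "stpriqe".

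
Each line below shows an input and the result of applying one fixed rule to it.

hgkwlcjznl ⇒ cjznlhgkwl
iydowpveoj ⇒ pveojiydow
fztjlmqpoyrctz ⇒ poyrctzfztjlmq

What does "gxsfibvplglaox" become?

plglaoxgxsfibv

The pattern: swap the front and back halves of the string.
For "gxsfibvplglaox" the result is "plglaoxgxsfibv".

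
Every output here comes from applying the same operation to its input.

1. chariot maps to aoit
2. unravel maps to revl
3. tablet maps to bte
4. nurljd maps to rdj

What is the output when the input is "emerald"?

elad

In each case the input is transformed by: swap each adjacent pair of characters (1↔2, 3↔4, ...), then delete the first 3 characters.
Applying both steps to "emerald": "merelad", then "elad".
(Check on "tablet": → "atlbte" → "bte" ✓)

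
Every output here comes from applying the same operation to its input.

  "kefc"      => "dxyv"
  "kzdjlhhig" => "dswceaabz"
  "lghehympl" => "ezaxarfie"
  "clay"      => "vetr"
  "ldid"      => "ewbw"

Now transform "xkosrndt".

What's happening: shift every letter 7 places backward in the alphabet (wrapping around).
On "xkosrndt" that produces "qdhlkgwm".

qdhlkgwm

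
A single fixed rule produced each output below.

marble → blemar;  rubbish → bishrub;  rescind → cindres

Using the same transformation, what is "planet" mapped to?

netpla

What's happening: move the first 3 characters to the end (rotate left by 3).
On "planet" that produces "netpla".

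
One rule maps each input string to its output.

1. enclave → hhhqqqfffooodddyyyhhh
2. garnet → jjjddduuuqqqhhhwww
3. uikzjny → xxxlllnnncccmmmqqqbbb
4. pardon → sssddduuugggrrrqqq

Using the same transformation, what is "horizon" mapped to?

kkkrrruuulllcccrrrqqq

Looking at the pairs, the operation is to shift every letter 3 places forward in the alphabet (wrapping around), then repeat every character 3 times.
For "horizon", step one produces "krulcrq"; step two turns that into "kkkrrruuulllcccrrrqqq".
(Check on "pardon": → "sdugrq" → "sssddduuugggrrrqqq" ✓)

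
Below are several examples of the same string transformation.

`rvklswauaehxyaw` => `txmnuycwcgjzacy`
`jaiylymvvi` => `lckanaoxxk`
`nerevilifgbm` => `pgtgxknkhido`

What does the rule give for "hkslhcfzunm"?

In each case the input is transformed by: shift every letter 2 places forward in the alphabet (wrapping around).
Applying that to "hkslhcfzunm" gives "jmunjehbwpo".

jmunjehbwpo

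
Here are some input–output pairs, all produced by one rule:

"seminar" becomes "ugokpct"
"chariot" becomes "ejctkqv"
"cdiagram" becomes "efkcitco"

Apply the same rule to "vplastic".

xrncuvke

The rule is to shift every letter 2 places forward in the alphabet (wrapping around).
Doing the same to "vplastic": "xrncuvke".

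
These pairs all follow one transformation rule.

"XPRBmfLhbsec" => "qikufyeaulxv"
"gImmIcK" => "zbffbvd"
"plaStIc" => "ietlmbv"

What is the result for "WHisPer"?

What's happening: shift every letter 7 places backward in the alphabet (wrapping around), then convert every letter to lowercase.
For "WHisPer" the result is "pablixk".

pablixk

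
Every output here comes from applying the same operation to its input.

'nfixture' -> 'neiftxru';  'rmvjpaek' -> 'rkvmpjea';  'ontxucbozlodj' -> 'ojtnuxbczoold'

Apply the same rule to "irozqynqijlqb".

iborqznyiqljq

The transformation: move the last character to the front, then swap each adjacent pair of characters (1↔2, 3↔4, ...).
"irozqynqijlqb" → "birozqynqijlq" → "iborqznyiqljq".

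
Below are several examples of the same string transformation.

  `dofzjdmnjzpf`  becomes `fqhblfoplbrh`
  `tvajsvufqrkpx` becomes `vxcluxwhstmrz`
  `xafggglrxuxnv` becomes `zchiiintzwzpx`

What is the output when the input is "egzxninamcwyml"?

The pattern: shift every letter 2 places forward in the alphabet (wrapping around).
Doing the same to "egzxninamcwyml": "gibzpkpcoeyaon".

gibzpkpcoeyaon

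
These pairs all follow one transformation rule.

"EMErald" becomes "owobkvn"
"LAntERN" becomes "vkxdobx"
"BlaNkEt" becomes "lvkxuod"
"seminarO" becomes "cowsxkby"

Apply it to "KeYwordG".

Rule — shift every letter 10 places forward in the alphabet (wrapping around), then convert every letter to lowercase.
On "KeYwordG": the first step gives "UoIgybnQ", and the second then gives "uoigybnq".

uoigybnq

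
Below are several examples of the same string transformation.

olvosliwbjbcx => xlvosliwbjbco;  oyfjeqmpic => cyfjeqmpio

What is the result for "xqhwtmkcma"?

Rule — swap the first and last characters.
Applying that to "xqhwtmkcma" gives "aqhwtmkcmx".

aqhwtmkcmx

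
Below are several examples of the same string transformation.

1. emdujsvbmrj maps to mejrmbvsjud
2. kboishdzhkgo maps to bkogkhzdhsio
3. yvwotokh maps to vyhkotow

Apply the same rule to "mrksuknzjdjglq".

rmqlgjdjznkusk

The transformation: move the first 2 characters to the end (rotate left by 2), then reverse the string.
"mrksuknzjdjglq" → "ksuknzjdjglqmr" → "rmqlgjdjznkusk".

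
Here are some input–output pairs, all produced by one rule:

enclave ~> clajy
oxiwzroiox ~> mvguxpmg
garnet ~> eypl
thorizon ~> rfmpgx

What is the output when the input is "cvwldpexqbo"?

atujbncvo

The pattern: delete the last 2 characters, then shift every letter 2 places backward in the alphabet (wrapping around).
On "cvwldpexqbo": the first step gives "cvwldpexq", and the second then gives "atujbncvo".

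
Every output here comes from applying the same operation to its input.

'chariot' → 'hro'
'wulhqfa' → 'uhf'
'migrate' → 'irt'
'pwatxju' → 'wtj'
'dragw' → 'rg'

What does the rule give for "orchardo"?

The rule is to keep every other character starting from the second (positions 2nd, 4th, 6th, ...).
Doing the same to "orchardo": "rhro".

rhro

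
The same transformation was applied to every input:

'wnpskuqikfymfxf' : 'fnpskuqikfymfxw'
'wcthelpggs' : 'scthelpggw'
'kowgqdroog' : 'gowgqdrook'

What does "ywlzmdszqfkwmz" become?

The pattern: swap the first and last characters.
On "ywlzmdszqfkwmz" that produces "zwlzmdszqfkwmy".

zwlzmdszqfkwmy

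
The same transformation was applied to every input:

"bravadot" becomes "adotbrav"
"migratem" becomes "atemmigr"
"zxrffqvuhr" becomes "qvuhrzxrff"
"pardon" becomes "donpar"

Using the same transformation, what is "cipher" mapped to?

hercip

What's happening: swap the front and back halves of the string.
Doing the same to "cipher": "hercip".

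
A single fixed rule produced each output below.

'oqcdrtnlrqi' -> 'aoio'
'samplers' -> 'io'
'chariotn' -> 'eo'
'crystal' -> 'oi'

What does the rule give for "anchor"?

The pattern: shift every letter 3 places backward in the alphabet (wrapping around), then keep only the vowels.
For "anchor", step one produces "xkzelo"; step two turns that into "eo".
(Check on "oqcdrtnlrqi": → "lnzaoqkionf" → "aoio" ✓)

eo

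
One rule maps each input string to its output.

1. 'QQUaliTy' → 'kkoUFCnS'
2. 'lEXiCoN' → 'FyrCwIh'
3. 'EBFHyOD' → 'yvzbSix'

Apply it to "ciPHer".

WCjbYL

Looking at the pairs, the operation is to flip the case of every letter, then shift every letter 6 places backward in the alphabet (wrapping around).
Doing the same to "ciPHer": "WCjbYL".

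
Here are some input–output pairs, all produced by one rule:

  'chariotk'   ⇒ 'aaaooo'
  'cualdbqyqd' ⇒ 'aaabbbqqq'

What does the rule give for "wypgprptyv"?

The pattern: keep one character in every 3, starting at position 3 (positions 3rd, 6th, 9th, ...), then repeat every character 3 times.
On "wypgprptyv": the first step gives "pry", and the second then gives "ppprrryyy".

ppprrryyy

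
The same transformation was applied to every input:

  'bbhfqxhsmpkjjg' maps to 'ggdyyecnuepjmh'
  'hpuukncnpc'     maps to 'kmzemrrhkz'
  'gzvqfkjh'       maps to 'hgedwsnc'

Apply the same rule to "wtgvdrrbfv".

ycstqdsaoo

Looking at the pairs, the operation is to move the last 3 characters to the front (rotate right by 3), then shift every letter 3 places backward in the alphabet (wrapping around).
"wtgvdrrbfv" → "bfvwtgvdrr" → "ycstqdsaoo".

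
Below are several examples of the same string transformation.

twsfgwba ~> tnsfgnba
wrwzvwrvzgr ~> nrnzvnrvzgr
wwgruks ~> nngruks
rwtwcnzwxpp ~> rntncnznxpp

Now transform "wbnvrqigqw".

nbnvrqigqn

What's happening: replace every "w" with "n".
So "wbnvrqigqw" becomes "nbnvrqigqn".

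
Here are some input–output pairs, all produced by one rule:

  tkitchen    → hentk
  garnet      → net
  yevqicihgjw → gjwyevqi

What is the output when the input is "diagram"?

Each output is the input with this applied: move the last 3 characters to the front (rotate right by 3), then delete the last 3 characters.
Starting from "diagram": after the first operation, "ramdiag"; after the second, "ramd".

ramd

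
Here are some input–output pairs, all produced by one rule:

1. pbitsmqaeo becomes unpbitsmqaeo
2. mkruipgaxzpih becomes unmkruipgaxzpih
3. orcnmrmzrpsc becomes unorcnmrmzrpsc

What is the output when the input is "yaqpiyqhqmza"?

Looking at the pairs, the operation is to prepend "un".
For "yaqpiyqhqmza" the result is "unyaqpiyqhqmza".

unyaqpiyqhqmza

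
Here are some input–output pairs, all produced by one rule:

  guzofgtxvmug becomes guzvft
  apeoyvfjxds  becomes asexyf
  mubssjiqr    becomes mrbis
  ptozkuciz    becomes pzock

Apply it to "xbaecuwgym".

The rule is to keep every other character starting from the first (positions 1st, 3rd, 5th, ...), then take characters alternately from the front and the back (1st, last, 2nd, 2nd-last, ...).
On "xbaecuwgym": the first step gives "xacwy", and the second then gives "xyawc".
(Check on "ptozkuciz": → "pokcz" → "pzock" ✓)

xyawc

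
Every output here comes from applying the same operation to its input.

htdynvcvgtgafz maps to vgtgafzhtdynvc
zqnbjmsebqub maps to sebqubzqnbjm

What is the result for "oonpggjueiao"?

The rule is to swap the front and back halves of the string.
"oonpggjueiao" → "jueiaooonpgg".

jueiaooonpgg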